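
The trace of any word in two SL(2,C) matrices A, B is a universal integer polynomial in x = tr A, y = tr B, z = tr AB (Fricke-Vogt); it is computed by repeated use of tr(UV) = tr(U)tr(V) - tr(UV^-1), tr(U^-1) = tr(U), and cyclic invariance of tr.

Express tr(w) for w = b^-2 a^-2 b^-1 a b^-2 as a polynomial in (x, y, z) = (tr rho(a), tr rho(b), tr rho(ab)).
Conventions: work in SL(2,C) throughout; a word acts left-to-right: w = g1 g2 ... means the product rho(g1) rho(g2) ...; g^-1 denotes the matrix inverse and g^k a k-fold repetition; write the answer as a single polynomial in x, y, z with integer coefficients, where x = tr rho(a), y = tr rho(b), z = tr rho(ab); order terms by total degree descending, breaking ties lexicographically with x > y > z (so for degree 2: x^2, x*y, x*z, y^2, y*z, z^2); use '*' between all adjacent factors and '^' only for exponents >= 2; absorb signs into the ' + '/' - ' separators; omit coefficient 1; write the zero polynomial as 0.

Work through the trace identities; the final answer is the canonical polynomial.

x^2*y^4*z - x^3*y^3 - x*y^5 - x*y^3*z^2 - 2*x^2*y^2*z + y^4*z + 2*x^3*y + 5*x*y^3 + 2*x*y*z^2 - 3*y^2*z - 6*x*y + z

reduce: trace(b^-1) = trace(b) = y
trace(b^-2) = trace(b^-1)*trace(b) - trace(1)   [inverse elimination on b] = y^2 - 2
trace(b^-3) = trace(b^-2)*trace(b) - trace(b^-1)   [inverse elimination on b] = y^3 - 3*y
trace(a b^-1) = trace(a)*trace(b) - trace(a b)   [inverse elimination on b] = x*y - z
reduce: trace(a b a) = trace(a)*trace(b a) - trace(b)   [square of a] = x*z - y
trace(a b a b) = trace(a b)*trace(a b) - trace(1)   [split at a repeated a] = z^2 - 2
trace(a b a b^-1) = trace(a b a)*trace(b) - trace(a b a b)   [inverse elimination on b] = x*y*z - y^2 - z^2 + 2
reduce: trace(b a b^-2 a) = trace(a b a b^-1)*trace(b) - trace(a b a)   [inverse elimination on b] = x*y^2*z - y^3 - y*z^2 - x*z + 3*y
trace(b^-2 a^-1 b a) = trace(b a b^-2)*trace(a) - trace(b a b^-2 a)   [inverse elimination on a] = -x*y^2*z + x^2*y + y^3 + y*z^2 - 3*y
reduce: trace(b^-1 a^-1 b a) = trace(b a b^-1)*trace(a) - trace(b a b^-1 a)   [inverse elimination on a] = -x*y*z + x^2 + y^2 + z^2 - 2
trace(a b^-3 a^-1 b) = trace(b^-2 a^-1 b a)*trace(b) - trace(b^-2 a^-1 b a b)   [inverse elimination on b] = -x*y^3*z + x^2*y^2 + y^4 + y^2*z^2 + x*y*z - x^2 - 4*y^2 - z^2 + 2
reduce: trace(b^-1 a b^-3 a^-1) = trace(a b^-3 a^-1)*trace(b) - trace(a b^-3 a^-1 b)   [inverse elimination on b] = x*y^3*z - x^2*y^2 - y^2*z^2 - x*y*z + x^2 + y^2 + z^2 - 2
trace(a b^-2) = trace(a b^-1)*trace(b) - trace(a)   [inverse elimination on b] = x*y^2 - y*z - x
trace(b^-1 a b^-2) = trace(a b^-2)*trace(b) - trace(a b^-1)   [inverse elimination on b] = x*y^3 - y^2*z - 2*x*y + z
reduce: trace(b^-1 a b^-3) = trace(b^-1 a b^-2)*trace(b) - trace(b^-1 a b^-1)   [inverse elimination on b] = x*y^4 - y^3*z - 3*x*y^2 + 2*y*z + x
so trace(b^-2 a^-2 b^-1 a b^-1) = trace(b^-1 a b^-3 a^-1)*trace(a) - trace(b^-1 a b^-3)   [inverse elimination on a] = x^2*y^3*z - x^3*y^2 - x*y^4 - x*y^2*z^2 - x^2*y*z + y^3*z + x^3 + 4*x*y^2 + x*z^2 - 2*y*z - 3*x
so trace(a^-2 b^-1 a b) = trace(b^-1 a b a^-1)*trace(a) - trace(b^-1 a b)   [inverse elimination on a] = -x^2*y*z + x^3 + x*y^2 + x*z^2 - 3*x
trace(a^-2 b^-1 a b^-1) = trace(a^-2 b^-1 a)*trace(b) - trace(a^-2 b^-1 a b)   [inverse elimination on b] = x^2*y*z - x^3 - x*y^2 - x*z^2 + y*z + 3*x
trace(b^-2 a^-2 b^-1 a) = trace(a^-2 b^-1 a b^-1)*trace(b) - trace(a^-2 b^-1 a)   [inverse elimination on b] = x^2*y^2*z - x^3*y - x*y^3 - x*y*z^2 + y^2*z + 3*x*y - z
reduce: trace(b^-2 a^-2 b^-1 a b^-2) = trace(b^-2 a^-2 b^-1 a b^-1)*trace(b) - trace(b^-2 a^-2 b^-1 a)   [inverse elimination on b] = x^2*y^4*z - x^3*y^3 - x*y^5 - x*y^3*z^2 - 2*x^2*y^2*z + y^4*z + 2*x^3*y + 5*x*y^3 + 2*x*y*z^2 - 3*y^2*z - 6*x*y + z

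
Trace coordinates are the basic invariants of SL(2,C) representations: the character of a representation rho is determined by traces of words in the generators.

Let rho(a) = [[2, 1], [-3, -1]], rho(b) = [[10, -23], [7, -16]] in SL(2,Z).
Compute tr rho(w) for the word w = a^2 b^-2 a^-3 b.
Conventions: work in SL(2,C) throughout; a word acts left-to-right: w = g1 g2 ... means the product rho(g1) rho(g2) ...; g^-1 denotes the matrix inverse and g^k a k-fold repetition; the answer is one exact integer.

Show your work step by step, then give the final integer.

112

rho(a) = [[2, 1], [-3, -1]]
... * rho(a) = [[2, 1], [-3, -1]]  ->  [[1, 1], [-3, -2]]
... * rho(b^-1) = [[-16, 23], [-7, 10]]  ->  [[-23, 33], [62, -89]]
... * rho(b^-1) = [[-16, 23], [-7, 10]]  ->  [[137, -199], [-369, 536]]
... * rho(a^-1) = [[-1, -1], [3, 2]]  ->  [[-734, -535], [1977, 1441]]
... * rho(a^-1) = [[-1, -1], [3, 2]]  ->  [[-871, -336], [2346, 905]]
... * rho(a^-1) = [[-1, -1], [3, 2]]  ->  [[-137, 199], [369, -536]]
... * rho(b) = [[10, -23], [7, -16]]  ->  [[23, -33], [-62, 89]]
tr = 23 + 89 = 112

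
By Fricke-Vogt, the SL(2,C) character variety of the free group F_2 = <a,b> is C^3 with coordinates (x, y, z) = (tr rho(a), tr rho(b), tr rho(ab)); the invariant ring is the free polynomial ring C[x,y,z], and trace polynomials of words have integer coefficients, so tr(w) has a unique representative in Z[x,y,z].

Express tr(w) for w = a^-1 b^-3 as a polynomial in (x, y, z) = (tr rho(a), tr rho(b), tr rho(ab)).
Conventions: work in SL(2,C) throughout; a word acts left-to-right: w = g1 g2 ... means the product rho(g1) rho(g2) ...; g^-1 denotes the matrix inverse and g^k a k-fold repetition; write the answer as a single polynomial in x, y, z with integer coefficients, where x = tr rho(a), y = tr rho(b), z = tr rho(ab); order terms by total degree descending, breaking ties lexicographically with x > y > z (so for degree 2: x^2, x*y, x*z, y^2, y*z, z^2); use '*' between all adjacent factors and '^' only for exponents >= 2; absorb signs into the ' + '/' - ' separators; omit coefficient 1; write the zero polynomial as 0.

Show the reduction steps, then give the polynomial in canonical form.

y^2*z - x*y - z

trace(b^-1) = trace(b) = y
trace(b^-1 a) = trace(a) * trace(b) - trace(a b)  (eliminate b^-1) = x*y - z
trace(a^-1 b^-1) = trace(b^-1) * trace(a) - trace(b^-1 a)  (eliminate a^-1) = z
trace(a^-1 b^-2) = trace(a^-1 b^-1) * trace(b) - trace(a^-1)  (eliminate b^-1) = y*z - x
trace(a^-1 b^-3) = trace(a^-1 b^-2) * trace(b) - trace(a^-1 b^-1)  (eliminate b^-1) = y^2*z - x*y - z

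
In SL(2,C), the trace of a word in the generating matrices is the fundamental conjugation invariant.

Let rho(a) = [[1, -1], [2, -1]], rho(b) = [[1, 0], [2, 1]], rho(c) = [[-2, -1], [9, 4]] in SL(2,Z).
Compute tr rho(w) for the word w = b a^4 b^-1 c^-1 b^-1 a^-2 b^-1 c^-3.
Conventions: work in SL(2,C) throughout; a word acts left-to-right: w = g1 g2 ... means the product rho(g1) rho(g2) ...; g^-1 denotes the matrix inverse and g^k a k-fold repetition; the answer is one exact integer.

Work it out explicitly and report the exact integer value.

14

rho(b) = [[1, 0], [2, 1]]
... * rho(a) = [[1, -1], [2, -1]]  ->  [[1, -1], [4, -3]]
... * rho(a) = [[1, -1], [2, -1]]  ->  [[-1, 0], [-2, -1]]
... * rho(a) = [[1, -1], [2, -1]]  ->  [[-1, 1], [-4, 3]]
... * rho(a) = [[1, -1], [2, -1]]  ->  [[1, 0], [2, 1]]
... * rho(b^-1) = [[1, 0], [-2, 1]]  ->  [[1, 0], [0, 1]]
... * rho(c^-1) = [[4, 1], [-9, -2]]  ->  [[4, 1], [-9, -2]]
... * rho(b^-1) = [[1, 0], [-2, 1]]  ->  [[2, 1], [-5, -2]]
... * rho(a^-1) = [[-1, 1], [-2, 1]]  ->  [[-4, 3], [9, -7]]
... * rho(a^-1) = [[-1, 1], [-2, 1]]  ->  [[-2, -1], [5, 2]]
... * rho(b^-1) = [[1, 0], [-2, 1]]  ->  [[0, -1], [1, 2]]
... * rho(c^-1) = [[4, 1], [-9, -2]]  ->  [[9, 2], [-14, -3]]
... * rho(c^-1) = [[4, 1], [-9, -2]]  ->  [[18, 5], [-29, -8]]
... * rho(c^-1) = [[4, 1], [-9, -2]]  ->  [[27, 8], [-44, -13]]
tr = 27 + -13 = 14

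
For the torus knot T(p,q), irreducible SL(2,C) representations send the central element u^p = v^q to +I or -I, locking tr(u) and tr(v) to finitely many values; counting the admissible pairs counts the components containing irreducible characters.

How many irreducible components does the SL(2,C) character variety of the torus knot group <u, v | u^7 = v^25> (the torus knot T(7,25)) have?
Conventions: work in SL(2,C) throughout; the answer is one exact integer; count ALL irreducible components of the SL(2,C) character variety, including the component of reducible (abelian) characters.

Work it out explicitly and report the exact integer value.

73

Gamma = < u, v | u^7 = v^25 > (torus knot T(7,25)); the central element u^7 = v^25 acts as +I or -I in any irreducible SL(2,C) representation.
On an irreducible component, tr(u) is locked at 2*cos(pi*alpha/7) for some alpha in 1..6, and tr(v) at 2*cos(pi*beta/25) for some beta in 1..24.
u^7 = (-1)^alpha I and v^25 = (-1)^beta I must agree, so alpha and beta have equal parity.
count pairs: odd alpha (3 choices) x odd beta (12), plus even alpha (3) x even beta (12): 3*12 + 3*12 = 72.
That is 72 components of irreducible characters, and with the reducible (abelian) component the total is 73.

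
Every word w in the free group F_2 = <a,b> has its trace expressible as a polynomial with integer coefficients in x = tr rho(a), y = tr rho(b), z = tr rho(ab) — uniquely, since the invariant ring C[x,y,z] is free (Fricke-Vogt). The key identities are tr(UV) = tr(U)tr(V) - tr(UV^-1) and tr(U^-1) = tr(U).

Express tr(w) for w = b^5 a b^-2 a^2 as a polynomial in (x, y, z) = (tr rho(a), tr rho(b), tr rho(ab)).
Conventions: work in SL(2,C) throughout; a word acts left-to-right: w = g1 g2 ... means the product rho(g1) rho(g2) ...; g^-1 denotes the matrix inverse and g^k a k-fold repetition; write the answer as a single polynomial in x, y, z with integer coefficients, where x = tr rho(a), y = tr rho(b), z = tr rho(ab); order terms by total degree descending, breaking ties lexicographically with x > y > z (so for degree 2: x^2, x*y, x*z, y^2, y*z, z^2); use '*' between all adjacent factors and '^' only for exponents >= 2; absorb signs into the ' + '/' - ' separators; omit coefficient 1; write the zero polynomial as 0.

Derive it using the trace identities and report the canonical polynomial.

trace(b a b) = trace(b)*trace(a b) - trace(a)  (reduce the b square) = y*z - x
trace(b a b^2) = trace(b)*trace(b a b) - trace(b a)  (reduce the b square) = y^2*z - x*y - z
trace(b^4 a) = trace(b)*trace(b a b^2) - trace(b a b)  (reduce the b square) = y^3*z - x*y^2 - 2*y*z + x
trace(b^2) = trace(b)*trace(b) - trace(1)  (reduce the b square) = y^2 - 2
trace(b^3) = trace(b)*trace(b^2) - trace(b)  (reduce the b square) = y^3 - 3*y
trace(b^4) = trace(b)*trace(b^3) - trace(b^2)  (reduce the b square) = y^4 - 4*y^2 + 2
trace(b a^2 b^3) = trace(a)*trace(b^4 a) - trace(b^4)  (reduce the a square) = x*y^3*z - x^2*y^2 - y^4 - 2*x*y*z + x^2 + 4*y^2 - 2
trace(a^2 b^2) = trace(a)*trace(b^2 a) - trace(b^2)  (reduce the a square) = x*y*z - x^2 - y^2 + 2
trace(a^2 b) = trace(a)*trace(b a) - trace(b)  (reduce the a square) = x*z - y
trace(b a^2 b^2) = trace(b)*trace(a^2 b^2) - trace(a^2 b)  (reduce the b square) = x*y^2*z - x^2*y - y^3 - x*z + 3*y
trace(a b^5 a) = trace(b)*trace(b a^2 b^3) - trace(b a^2 b^2)  (reduce the b square) = x*y^4*z - x^2*y^3 - y^5 - 3*x*y^2*z + 2*x^2*y + 5*y^3 + x*z - 5*y
trace(a b^5) = trace(b)*trace(a b^4) - trace(a b^3)  (reduce the b square) = y^4*z - x*y^3 - 3*y^2*z + 2*x*y + z
trace(a^2 b^5 a) = trace(a)*trace(a b^5 a) - trace(a b^5)  (reduce the a square) = x^2*y^4*z - x^3*y^3 - x*y^5 - 3*x^2*y^2*z - y^4*z + 2*x^3*y + 6*x*y^3 + x^2*z + 3*y^2*z - 7*x*y - z
trace(a b a b) = trace(b a)*trace(b a) - trace(1)  (split on b) = z^2 - 2
trace(a b a b^2) = trace(b)*trace(a b a b) - trace(a b a)  (reduce the b square) = y*z^2 - x*z - y
trace(b^2 a b a b) = trace(b)*trace(a b a b^2) - trace(a b a b)  (reduce the b square) = y^2*z^2 - x*y*z - y^2 - z^2 + 2
trace(b^3 a b a b) = trace(b)*trace(b^2 a b a b) - trace(b^2 a b a)  (reduce the b square) = y^3*z^2 - x*y^2*z - y^3 - 2*y*z^2 + x*z + 3*y
trace(b^5 a b a) = trace(b)*trace(b^3 a b a b) - trace(b^3 a b a)  (reduce the b square) = y^4*z^2 - x*y^3*z - y^4 - 3*y^2*z^2 + 2*x*y*z + 4*y^2 + z^2 - 2
trace(b^5 a b) = trace(b)*trace(b^3 a b^2) - trace(b^3 a b)  (reduce the b square) = y^5*z - x*y^4 - 4*y^3*z + 3*x*y^2 + 3*y*z - x
trace(a^2 b^5 a b) = trace(a)*trace(b^5 a b a) - trace(b^5 a b)  (reduce the a square) = x*y^4*z^2 - x^2*y^3*z - y^5*z - 3*x*y^2*z^2 + 2*x^2*y*z + 4*y^3*z + x*y^2 + x*z^2 - 3*y*z - x
trace(a^2 b^5 a b^-1) = trace(a^2 b^5 a)*trace(b) - trace(a^2 b^5 a b)  (eliminate b^-1) = x^2*y^5*z - x^3*y^4 - x*y^6 - x*y^4*z^2 - 2*x^2*y^3*z + 2*x^3*y^2 + 6*x*y^4 + 3*x*y^2*z^2 - x^2*y*z - y^3*z - 8*x*y^2 - x*z^2 + 2*y*z + x
trace(b^5 a b^-2 a^2) = trace(a^2 b^5 a b^-1)*trace(b) - trace(a^2 b^5 a)  (eliminate b^-1) = x^2*y^6*z - x^3*y^5 - x*y^7 - x*y^5*z^2 - 3*x^2*y^4*z + 3*x^3*y^3 + 7*x*y^5 + 3*x*y^3*z^2 + 2*x^2*y^2*z - 2*x^3*y - 14*x*y^3 - x*y*z^2 - x^2*z - y^2*z + 8*x*y + z

x^2*y^6*z - x^3*y^5 - x*y^7 - x*y^5*z^2 - 3*x^2*y^4*z + 3*x^3*y^3 + 7*x*y^5 + 3*x*y^3*z^2 + 2*x^2*y^2*z - 2*x^3*y - 14*x*y^3 - x*y*z^2 - x^2*z - y^2*z + 8*x*y + z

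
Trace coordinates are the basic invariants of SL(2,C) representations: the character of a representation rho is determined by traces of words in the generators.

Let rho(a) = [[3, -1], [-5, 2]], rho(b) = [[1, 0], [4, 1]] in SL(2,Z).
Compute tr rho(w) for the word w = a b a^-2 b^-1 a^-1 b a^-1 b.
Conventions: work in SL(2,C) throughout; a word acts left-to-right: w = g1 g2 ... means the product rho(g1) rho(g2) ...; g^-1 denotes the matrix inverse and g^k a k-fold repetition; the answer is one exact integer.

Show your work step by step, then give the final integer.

rho(a) = [[3, -1], [-5, 2]]
... * rho(b) = [[1, 0], [4, 1]]  ->  [[-1, -1], [3, 2]]
... * rho(a^-1) = [[2, 1], [5, 3]]  ->  [[-7, -4], [16, 9]]
... * rho(a^-1) = [[2, 1], [5, 3]]  ->  [[-34, -19], [77, 43]]
... * rho(b^-1) = [[1, 0], [-4, 1]]  ->  [[42, -19], [-95, 43]]
... * rho(a^-1) = [[2, 1], [5, 3]]  ->  [[-11, -15], [25, 34]]
... * rho(b) = [[1, 0], [4, 1]]  ->  [[-71, -15], [161, 34]]
... * rho(a^-1) = [[2, 1], [5, 3]]  ->  [[-217, -116], [492, 263]]
... * rho(b) = [[1, 0], [4, 1]]  ->  [[-681, -116], [1544, 263]]
tr = -681 + 263 = -418

-418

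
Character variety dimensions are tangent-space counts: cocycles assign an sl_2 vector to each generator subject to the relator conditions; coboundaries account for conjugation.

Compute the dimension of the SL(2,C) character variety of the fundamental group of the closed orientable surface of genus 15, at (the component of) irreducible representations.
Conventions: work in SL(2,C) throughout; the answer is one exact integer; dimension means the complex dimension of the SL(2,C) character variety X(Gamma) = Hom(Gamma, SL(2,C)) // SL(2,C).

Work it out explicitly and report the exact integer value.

84

The genus-15 surface group: 2g = 30 generators, one relator prod [a_i, b_i].
Before the relator condition, cocycle space has dim 3*30 = 90.
H^2 = coker(d_2) is dual to H^0 = 0 at irreducible rho (Poincare duality), so d_2 is onto: dim Z^1 = 87.
dim B^1 = 3 (coboundaries, injective at irreducible rho).
dim X = dim H^1 = 87 - 3 = 84.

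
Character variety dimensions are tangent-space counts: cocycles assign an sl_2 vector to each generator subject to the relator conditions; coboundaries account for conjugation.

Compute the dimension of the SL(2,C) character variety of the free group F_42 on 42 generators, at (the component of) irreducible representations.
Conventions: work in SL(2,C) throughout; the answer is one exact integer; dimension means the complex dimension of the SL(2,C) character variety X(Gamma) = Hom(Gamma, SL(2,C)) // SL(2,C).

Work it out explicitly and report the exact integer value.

The free group F_42: 42 generators, no relators.
Z^1(Gamma, Ad rho) = (sl_2)^42: a cocycle is a free choice of one sl_2 vector per generator, so dim Z^1 = 3*42 = 126.
At an irreducible rho the centralizer of the image in sl_2 is 0, so the coboundary map sl_2 -> Z^1 is injective: dim B^1 = 3.
Therefore dim X = 126 - 3 = 123.

123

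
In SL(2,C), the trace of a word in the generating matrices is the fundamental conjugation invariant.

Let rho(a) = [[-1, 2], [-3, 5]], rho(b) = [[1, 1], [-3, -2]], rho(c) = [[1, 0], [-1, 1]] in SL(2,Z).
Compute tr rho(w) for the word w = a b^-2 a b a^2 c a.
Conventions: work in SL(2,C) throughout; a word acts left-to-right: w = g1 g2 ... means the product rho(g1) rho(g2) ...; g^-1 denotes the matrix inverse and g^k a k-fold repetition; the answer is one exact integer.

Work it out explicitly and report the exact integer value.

rho(a) = [[-1, 2], [-3, 5]]
... * rho(b^-1) = [[-2, -1], [3, 1]]  ->  [[8, 3], [21, 8]]
... * rho(b^-1) = [[-2, -1], [3, 1]]  ->  [[-7, -5], [-18, -13]]
... * rho(a) = [[-1, 2], [-3, 5]]  ->  [[22, -39], [57, -101]]
... * rho(b) = [[1, 1], [-3, -2]]  ->  [[139, 100], [360, 259]]
... * rho(a) = [[-1, 2], [-3, 5]]  ->  [[-439, 778], [-1137, 2015]]
... * rho(a) = [[-1, 2], [-3, 5]]  ->  [[-1895, 3012], [-4908, 7801]]
... * rho(c) = [[1, 0], [-1, 1]]  ->  [[-4907, 3012], [-12709, 7801]]
... * rho(a) = [[-1, 2], [-3, 5]]  ->  [[-4129, 5246], [-10694, 13587]]
tr = -4129 + 13587 = 9458

9458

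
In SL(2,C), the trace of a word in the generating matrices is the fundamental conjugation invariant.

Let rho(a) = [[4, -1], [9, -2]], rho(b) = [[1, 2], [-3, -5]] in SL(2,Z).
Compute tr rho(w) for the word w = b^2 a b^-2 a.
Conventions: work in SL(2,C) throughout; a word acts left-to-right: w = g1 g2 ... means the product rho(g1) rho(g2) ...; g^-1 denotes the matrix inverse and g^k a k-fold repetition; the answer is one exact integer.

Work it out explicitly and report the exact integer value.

rho(b) = [[1, 2], [-3, -5]]
... * rho(b) = [[1, 2], [-3, -5]]  ->  [[-5, -8], [12, 19]]
... * rho(a) = [[4, -1], [9, -2]]  ->  [[-92, 21], [219, -50]]
... * rho(b^-1) = [[-5, -2], [3, 1]]  ->  [[523, 205], [-1245, -488]]
... * rho(b^-1) = [[-5, -2], [3, 1]]  ->  [[-2000, -841], [4761, 2002]]
... * rho(a) = [[4, -1], [9, -2]]  ->  [[-15569, 3682], [37062, -8765]]
tr = -15569 + -8765 = -24334

-24334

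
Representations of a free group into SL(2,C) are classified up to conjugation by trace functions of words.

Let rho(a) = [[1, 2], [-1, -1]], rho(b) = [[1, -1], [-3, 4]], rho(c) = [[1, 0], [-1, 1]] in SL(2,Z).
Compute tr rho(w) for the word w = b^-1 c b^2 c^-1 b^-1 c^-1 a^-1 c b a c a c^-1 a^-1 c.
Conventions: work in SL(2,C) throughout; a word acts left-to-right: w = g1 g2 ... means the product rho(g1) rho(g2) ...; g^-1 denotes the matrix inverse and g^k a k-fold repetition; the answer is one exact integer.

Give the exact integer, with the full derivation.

rho(b^-1) = [[4, 1], [3, 1]]
... * rho(c) = [[1, 0], [-1, 1]]  ->  [[3, 1], [2, 1]]
... * rho(b) = [[1, -1], [-3, 4]]  ->  [[0, 1], [-1, 2]]
... * rho(b) = [[1, -1], [-3, 4]]  ->  [[-3, 4], [-7, 9]]
... * rho(c^-1) = [[1, 0], [1, 1]]  ->  [[1, 4], [2, 9]]
... * rho(b^-1) = [[4, 1], [3, 1]]  ->  [[16, 5], [35, 11]]
... * rho(c^-1) = [[1, 0], [1, 1]]  ->  [[21, 5], [46, 11]]
... * rho(a^-1) = [[-1, -2], [1, 1]]  ->  [[-16, -37], [-35, -81]]
... * rho(c) = [[1, 0], [-1, 1]]  ->  [[21, -37], [46, -81]]
... * rho(b) = [[1, -1], [-3, 4]]  ->  [[132, -169], [289, -370]]
... * rho(a) = [[1, 2], [-1, -1]]  ->  [[301, 433], [659, 948]]
... * rho(c) = [[1, 0], [-1, 1]]  ->  [[-132, 433], [-289, 948]]
... * rho(a) = [[1, 2], [-1, -1]]  ->  [[-565, -697], [-1237, -1526]]
... * rho(c^-1) = [[1, 0], [1, 1]]  ->  [[-1262, -697], [-2763, -1526]]
... * rho(a^-1) = [[-1, -2], [1, 1]]  ->  [[565, 1827], [1237, 4000]]
... * rho(c) = [[1, 0], [-1, 1]]  ->  [[-1262, 1827], [-2763, 4000]]
tr = -1262 + 4000 = 2738

2738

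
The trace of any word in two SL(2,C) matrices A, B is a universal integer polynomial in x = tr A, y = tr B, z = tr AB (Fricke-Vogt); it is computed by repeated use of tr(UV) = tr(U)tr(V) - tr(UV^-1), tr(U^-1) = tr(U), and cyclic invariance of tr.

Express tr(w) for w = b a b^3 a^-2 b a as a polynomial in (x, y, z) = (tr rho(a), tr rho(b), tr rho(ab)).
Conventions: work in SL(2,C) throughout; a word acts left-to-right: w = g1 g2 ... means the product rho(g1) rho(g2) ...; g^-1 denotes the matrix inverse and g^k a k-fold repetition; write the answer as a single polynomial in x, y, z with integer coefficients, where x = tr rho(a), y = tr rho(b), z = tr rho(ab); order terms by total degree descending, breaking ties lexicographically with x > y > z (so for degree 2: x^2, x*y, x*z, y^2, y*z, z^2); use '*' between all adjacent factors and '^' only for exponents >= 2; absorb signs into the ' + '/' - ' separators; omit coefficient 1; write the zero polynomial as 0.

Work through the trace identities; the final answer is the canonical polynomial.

x^2*y^3*z^2 - x^3*y^2*z - x*y^2*z^3 - x^2*y^3 - x^2*y*z^2 - y^3*z^2 + x^3*z + 3*x*y^2*z + x*z^3 + 2*x^2*y + y^3 + 2*y*z^2 - 4*x*z - 3*y

next, tr(a b a b) = tr(a b)*tr(a b) - tr(1)   [split at repeated a] = z^2 - 2
and tr(a b a) = tr(a)*tr(b a) - tr(b) = x*z - y
next, tr(b a b a b) = tr(b)*tr(a b a b) - tr(a b a) = y*z^2 - x*z - y
next, tr(b a b a b^2) = tr(b)*tr(b a b a b) - tr(b a b a) = y^2*z^2 - x*y*z - y^2 - z^2 + 2
tr(b a b a b^3) = tr(b)*tr(b a b a b^2) - tr(b a b a b) = y^3*z^2 - x*y^2*z - y^3 - 2*y*z^2 + x*z + 3*y
tr(a b a b a b) = tr(a b a b)*tr(a b) - tr(b a)   [split at repeated a] = z^3 - 3*z
and tr(b a b) = tr(b)*tr(a b) - tr(a) = y*z - x
next, tr(a b a b a) = tr(a)*tr(b a b a) - tr(b a b) = x*z^2 - y*z - x
next, tr(b a b a b a b) = tr(b)*tr(a b a b a b) - tr(a b a b a) = y*z^3 - x*z^2 - 2*y*z + x
tr(b a b a b^3 a) = tr(b)*tr(b a b a b a b) - tr(b a b a b a) = y^2*z^3 - x*y*z^2 - 2*y^2*z - z^3 + x*y + 3*z
tr(b a b a b^3 a^-1) = tr(b a b a b^3)*tr(a) - tr(b a b a b^3 a) = x*y^3*z^2 - x^2*y^2*z - y^2*z^3 - x*y^3 - x*y*z^2 + x^2*z + 2*y^2*z + z^3 + 2*x*y - 3*z
tr(b a b^3 a^-2 b a) = tr(b a b a b^3 a^-1)*tr(a) - tr(b a b a b^3) = x^2*y^3*z^2 - x^3*y^2*z - x*y^2*z^3 - x^2*y^3 - x^2*y*z^2 - y^3*z^2 + x^3*z + 3*x*y^2*z + x*z^3 + 2*x^2*y + y^3 + 2*y*z^2 - 4*x*z - 3*y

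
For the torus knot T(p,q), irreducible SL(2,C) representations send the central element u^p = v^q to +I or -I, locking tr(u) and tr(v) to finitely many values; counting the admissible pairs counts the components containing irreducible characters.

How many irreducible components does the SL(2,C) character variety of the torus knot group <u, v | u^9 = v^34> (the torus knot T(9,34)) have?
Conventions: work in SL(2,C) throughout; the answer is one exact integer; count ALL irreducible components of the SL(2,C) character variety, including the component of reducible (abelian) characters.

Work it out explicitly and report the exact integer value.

For T(9,34): irreducibility forces the central element u^9 = v^34 to one of +I, -I.
On an irreducible component, tr(u) is locked at 2*cos(pi*alpha/9) for some alpha in 1..8, and tr(v) at 2*cos(pi*beta/34) for some beta in 1..33.
u^9 = (-1)^alpha I and v^34 = (-1)^beta I must agree, so alpha and beta have equal parity.
count pairs: odd alpha (4 choices) x odd beta (17), plus even alpha (4) x even beta (16): 4*17 + 4*16 = 132.
Total: 132 irreducible-character components + 1 reducible (abelian) component = 133.

133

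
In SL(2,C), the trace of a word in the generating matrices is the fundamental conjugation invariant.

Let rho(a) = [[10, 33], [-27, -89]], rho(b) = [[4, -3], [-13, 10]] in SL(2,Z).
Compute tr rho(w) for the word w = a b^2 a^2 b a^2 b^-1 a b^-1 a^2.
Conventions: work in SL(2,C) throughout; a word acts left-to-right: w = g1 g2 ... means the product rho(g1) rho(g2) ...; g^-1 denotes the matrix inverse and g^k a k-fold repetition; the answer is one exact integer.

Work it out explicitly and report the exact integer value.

6601797041295077480

rho(a) = [[10, 33], [-27, -89]]
... * rho(b) = [[4, -3], [-13, 10]]  ->  [[-389, 300], [1049, -809]]
... * rho(b) = [[4, -3], [-13, 10]]  ->  [[-5456, 4167], [14713, -11237]]
... * rho(a) = [[10, 33], [-27, -89]]  ->  [[-167069, -550911], [450529, 1485622]]
... * rho(a) = [[10, 33], [-27, -89]]  ->  [[13203907, 43517802], [-35606504, -117352901]]
... * rho(b) = [[4, -3], [-13, 10]]  ->  [[-512915798, 395566299], [1383161697, -1066709498]]
... * rho(a) = [[10, 33], [-27, -89]]  ->  [[-15809448053, -52131621945], [42632773416, 140581481323]]
... * rho(a) = [[10, 33], [-27, -89]]  ->  [[1249459311985, 4118002567356], [-3369372261561, -11104870315019]]
... * rho(b^-1) = [[10, 3], [13, 4]]  ->  [[66028626495478, 20220388205379], [-178057036710857, -54527598044759]]
... * rho(a) = [[10, 33], [-27, -89]]  ->  [[114335783409547, 379330124072043], [-308325219900077, -1022925985474730]]
... * rho(b^-1) = [[10, 3], [13, 4]]  ->  [[6074649447032029, 1860327846516813], [-16381290010172260, -5016679601599151]]
... * rho(a) = [[10, 33], [-27, -89]]  ->  [[10517642614366339, 34894253412060600], [-28362550858545523, -94098085793360141]]
... * rho(a) = [[10, 33], [-27, -89]]  ->  [[-836968415981972810, -2758506347399304213], [2257022807835268577, 7438765457277050290]]
tr = -836968415981972810 + 7438765457277050290 = 6601797041295077480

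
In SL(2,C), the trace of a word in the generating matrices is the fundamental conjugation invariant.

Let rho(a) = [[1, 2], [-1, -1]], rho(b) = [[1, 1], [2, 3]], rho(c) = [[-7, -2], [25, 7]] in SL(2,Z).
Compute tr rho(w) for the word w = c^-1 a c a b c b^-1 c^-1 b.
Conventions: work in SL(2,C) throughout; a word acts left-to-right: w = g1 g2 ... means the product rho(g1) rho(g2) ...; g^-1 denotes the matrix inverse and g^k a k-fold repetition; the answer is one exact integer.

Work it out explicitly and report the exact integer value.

-5549432

rho(c^-1) = [[7, 2], [-25, -7]]
... * rho(a) = [[1, 2], [-1, -1]]  ->  [[5, 12], [-18, -43]]
... * rho(c) = [[-7, -2], [25, 7]]  ->  [[265, 74], [-949, -265]]
... * rho(a) = [[1, 2], [-1, -1]]  ->  [[191, 456], [-684, -1633]]
... * rho(b) = [[1, 1], [2, 3]]  ->  [[1103, 1559], [-3950, -5583]]
... * rho(c) = [[-7, -2], [25, 7]]  ->  [[31254, 8707], [-111925, -31181]]
... * rho(b^-1) = [[3, -1], [-2, 1]]  ->  [[76348, -22547], [-273413, 80744]]
... * rho(c^-1) = [[7, 2], [-25, -7]]  ->  [[1098111, 310525], [-3932491, -1112034]]
... * rho(b) = [[1, 1], [2, 3]]  ->  [[1719161, 2029686], [-6156559, -7268593]]
tr = 1719161 + -7268593 = -5549432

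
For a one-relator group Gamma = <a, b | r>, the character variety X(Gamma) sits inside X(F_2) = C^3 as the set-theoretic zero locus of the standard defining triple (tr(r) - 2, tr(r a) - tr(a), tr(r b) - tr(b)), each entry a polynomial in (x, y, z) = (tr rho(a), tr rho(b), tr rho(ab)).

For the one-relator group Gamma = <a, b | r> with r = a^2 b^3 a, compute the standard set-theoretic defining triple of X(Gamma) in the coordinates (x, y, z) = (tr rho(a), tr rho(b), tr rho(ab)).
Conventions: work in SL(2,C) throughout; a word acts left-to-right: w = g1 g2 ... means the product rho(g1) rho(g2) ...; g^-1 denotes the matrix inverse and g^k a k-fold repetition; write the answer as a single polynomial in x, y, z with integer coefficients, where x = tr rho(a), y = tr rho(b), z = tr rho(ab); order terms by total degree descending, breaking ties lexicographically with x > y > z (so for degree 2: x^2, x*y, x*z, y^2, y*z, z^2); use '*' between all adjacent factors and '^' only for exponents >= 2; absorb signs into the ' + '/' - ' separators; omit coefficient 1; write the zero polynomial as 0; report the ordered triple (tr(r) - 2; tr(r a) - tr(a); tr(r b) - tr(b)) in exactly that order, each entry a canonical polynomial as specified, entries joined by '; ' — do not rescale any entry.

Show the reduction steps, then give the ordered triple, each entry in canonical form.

x^2*y^2*z - x^3*y - x*y^3 - x^2*z - y^2*z + 4*x*y + z - 2; x^3*y^2*z - x^4*y - x^2*y^3 - x^3*z - 2*x*y^2*z + 5*x^2*y + y^3 + 2*x*z - x - 3*y; x*y^2*z^2 - x^2*y*z - y^3*z - x*z^2 + 2*y*z + x - y

tr(b a b) = tr(b) * tr(a b) - tr(a) = y*z - x
tr(b^3 a) = tr(b) * tr(b a b) - tr(b a) = y^2*z - x*y - z
tr(b^2) = tr(b) * tr(b) - tr(1) = y^2 - 2
tr(b^3) = tr(b) * tr(b^2) - tr(b) = y^3 - 3*y
tr(a b^3 a) = tr(a) * tr(b^3 a) - tr(b^3) = x*y^2*z - x^2*y - y^3 - x*z + 3*y
tr(a^2 b^3 a) = tr(a) * tr(a b^3 a) - tr(a b^3) = x^2*y^2*z - x^3*y - x*y^3 - x^2*z - y^2*z + 4*x*y + z
tr(a b a) = tr(a) * tr(b a) - tr(b) = x*z - y
tr(b a^3) = tr(a) * tr(a b a) - tr(a b) = x^2*z - x*y - z
tr(a^4 b) = tr(a) * tr(b a^3) - tr(b a^2) = x^3*z - x^2*y - 2*x*z + y
tr(a^2) = tr(a) * tr(a) - tr(1) = x^2 - 2
tr(a^3) = tr(a) * tr(a^2) - tr(a) = x^3 - 3*x
tr(a^4) = tr(a) * tr(a^3) - tr(a^2) = x^4 - 4*x^2 + 2
tr(b a^4 b) = tr(b) * tr(a^4 b) - tr(a^4) = x^3*y*z - x^4 - x^2*y^2 - 2*x*y*z + 4*x^2 + y^2 - 2
tr(a^2 b^3 a^2) = tr(b) * tr(b a^4 b) - tr(b a^4) = x^3*y^2*z - x^4*y - x^2*y^3 - x^3*z - 2*x*y^2*z + 5*x^2*y + y^3 + 2*x*z - 3*y
tr(b a b a) = tr(a b) * tr(a b) - tr(1)  (split on a) = z^2 - 2
tr(a b a^2 b) = tr(a) * tr(b a b a) - tr(b a b)  (reduce the a square) = x*z^2 - y*z - x
tr(a b a^2 b^2) = tr(b) * tr(a b a^2 b) - tr(a b a^2)  (reduce the b square) = x*y*z^2 - x^2*z - y^2*z + z
tr(a^2 b^3 a b) = tr(b) * tr(a b a^2 b^2) - tr(a b a^2 b)  (reduce the b square) = x*y^2*z^2 - x^2*y*z - y^3*z - x*z^2 + 2*y*z + x
assemble the triple (tr(r) - 2; tr(r a) - x; tr(r b) - y)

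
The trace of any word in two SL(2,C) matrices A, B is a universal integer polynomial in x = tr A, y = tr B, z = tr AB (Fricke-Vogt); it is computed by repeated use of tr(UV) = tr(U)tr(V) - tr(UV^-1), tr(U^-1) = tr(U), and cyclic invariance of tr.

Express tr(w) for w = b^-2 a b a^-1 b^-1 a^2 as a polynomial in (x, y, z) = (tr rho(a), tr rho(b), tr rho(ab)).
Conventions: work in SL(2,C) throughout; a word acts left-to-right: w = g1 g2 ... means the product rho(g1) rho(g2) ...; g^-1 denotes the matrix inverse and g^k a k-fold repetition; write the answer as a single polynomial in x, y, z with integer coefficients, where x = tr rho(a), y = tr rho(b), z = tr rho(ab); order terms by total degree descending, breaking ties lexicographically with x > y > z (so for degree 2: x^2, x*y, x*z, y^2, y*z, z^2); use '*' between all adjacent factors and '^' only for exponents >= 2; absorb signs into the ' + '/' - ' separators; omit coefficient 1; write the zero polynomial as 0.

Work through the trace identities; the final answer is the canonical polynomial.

tr(a^2) = tr(a) * tr(a) - tr(1)   [square of a] = x^2 - 2
use: tr(a^3) = tr(a) * tr(a^2) - tr(a)   [square of a] = x^3 - 3*x
tr(b a^2) = tr(a) * tr(b a) - tr(b)   [square of a] = x*z - y
apply: tr(a^3 b) = tr(a) * tr(b a^2) - tr(b a)   [square of a] = x^2*z - x*y - z
apply: tr(a^2 b^-1 a) = tr(a^3) * tr(b) - tr(a^3 b)   [inverse elimination on b] = x^3*y - x^2*z - 2*x*y + z
apply: tr(a b a^3) = tr(a) * tr(a b a^2) - tr(a b a)   [square of a] = x^3*z - x^2*y - 2*x*z + y
tr(b a b a) = tr(b a) * tr(b a) - tr(1)   [split at a repeated b] = z^2 - 2
tr(b a b) = tr(b) * tr(a b) - tr(a)   [square of b] = y*z - x
use: tr(a b a b a) = tr(a) * tr(b a b a) - tr(b a b)   [square of a] = x*z^2 - y*z - x
use: tr(a b a^3 b) = tr(a) * tr(a b a b a) - tr(a b a b)   [square of a] = x^2*z^2 - x*y*z - x^2 - z^2 + 2
tr(a^2 b^-1 a b a) = tr(a b a^3) * tr(b) - tr(a b a^3 b)   [inverse elimination on b] = x^3*y*z - x^2*y^2 - x^2*z^2 - x*y*z + x^2 + y^2 + z^2 - 2
tr(b a b a b a) = tr(b a) * tr(b a b a) - tr(b^-1 a^-1)   [split at a repeated b] = z^3 - 3*z
apply: tr(b a b a b) = tr(b) * tr(a b a b) - tr(a b a)   [square of b] = y*z^2 - x*z - y
tr(a b a b a^2 b) = tr(a) * tr(b a b a b a) - tr(b a b a b)   [square of a] = x*z^3 - y*z^2 - 2*x*z + y
apply: tr(a^2 b^-1 a b a b) = tr(a b a b a^2) * tr(b) - tr(a b a b a^2 b)   [inverse elimination on b] = x^2*y*z^2 - x*y^2*z - x*z^3 - x^2*y + 2*x*z + y
tr(b^-1 a^2 b^-1 a b a) = tr(a^2 b^-1 a b a) * tr(b) - tr(a^2 b^-1 a b a b)   [inverse elimination on b] = x^3*y^2*z - x^2*y^3 - 2*x^2*y*z^2 + x*z^3 + 2*x^2*y + y^3 + y*z^2 - 2*x*z - 3*y
apply: tr(a b a^-1 b^-1 a^2 b^-1) = tr(b^-1 a^2 b^-1 a b) * tr(a) - tr(b^-1 a^2 b^-1 a b a)   [inverse elimination on a] = -x^3*y^2*z + x^4*y + x^2*y^3 + 2*x^2*y*z^2 - x^3*z - x*z^3 - 4*x^2*y - y^3 - y*z^2 + 3*x*z + 3*y
tr(b a^3 b) = tr(b) * tr(a^3 b) - tr(a^3)   [square of b] = x^2*y*z - x^3 - x*y^2 - y*z + 3*x
tr(a^3 b a^-1 b) = tr(b a^3 b) * tr(a) - tr(b a^3 b a)   [inverse elimination on a] = x^3*y*z - x^4 - x^2*y^2 - x^2*z^2 + 4*x^2 + z^2 - 2
apply: tr(a b a^-1 b^-1 a^2) = tr(a^3 b a^-1) * tr(b) - tr(a^3 b a^-1 b)   [inverse elimination on b] = -x^3*y*z + x^4 + x^2*y^2 + x^2*z^2 + x*y*z - 4*x^2 - y^2 - z^2 + 2
apply: tr(b^-2 a b a^-1 b^-1 a^2) = tr(a b a^-1 b^-1 a^2 b^-1) * tr(b) - tr(a b a^-1 b^-1 a^2)   [inverse elimination on b] = -x^3*y^3*z + x^4*y^2 + x^2*y^4 + 2*x^2*y^2*z^2 - x*y*z^3 - x^4 - 5*x^2*y^2 - x^2*z^2 - y^4 - y^2*z^2 + 2*x*y*z + 4*x^2 + 4*y^2 + z^2 - 2

-x^3*y^3*z + x^4*y^2 + x^2*y^4 + 2*x^2*y^2*z^2 - x*y*z^3 - x^4 - 5*x^2*y^2 - x^2*z^2 - y^4 - y^2*z^2 + 2*x*y*z + 4*x^2 + 4*y^2 + z^2 - 2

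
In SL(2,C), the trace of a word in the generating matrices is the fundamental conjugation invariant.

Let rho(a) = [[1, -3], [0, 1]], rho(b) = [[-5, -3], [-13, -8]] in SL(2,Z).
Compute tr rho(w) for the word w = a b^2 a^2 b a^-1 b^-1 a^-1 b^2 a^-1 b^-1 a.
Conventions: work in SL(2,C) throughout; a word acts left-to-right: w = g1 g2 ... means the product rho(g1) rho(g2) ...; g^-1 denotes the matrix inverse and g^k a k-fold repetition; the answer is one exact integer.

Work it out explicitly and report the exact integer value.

rho(a) = [[1, -3], [0, 1]]
... * rho(b) = [[-5, -3], [-13, -8]]  ->  [[34, 21], [-13, -8]]
... * rho(b) = [[-5, -3], [-13, -8]]  ->  [[-443, -270], [169, 103]]
... * rho(a) = [[1, -3], [0, 1]]  ->  [[-443, 1059], [169, -404]]
... * rho(a) = [[1, -3], [0, 1]]  ->  [[-443, 2388], [169, -911]]
... * rho(b) = [[-5, -3], [-13, -8]]  ->  [[-28829, -17775], [10998, 6781]]
... * rho(a^-1) = [[1, 3], [0, 1]]  ->  [[-28829, -104262], [10998, 39775]]
... * rho(b^-1) = [[-8, 3], [13, -5]]  ->  [[-1124774, 434823], [429091, -165881]]
... * rho(a^-1) = [[1, 3], [0, 1]]  ->  [[-1124774, -2939499], [429091, 1121392]]
... * rho(b) = [[-5, -3], [-13, -8]]  ->  [[43837357, 26890314], [-16723551, -10258409]]
... * rho(b) = [[-5, -3], [-13, -8]]  ->  [[-568760867, -346634583], [216977072, 132237925]]
... * rho(a^-1) = [[1, 3], [0, 1]]  ->  [[-568760867, -2052917184], [216977072, 783169141]]
... * rho(b^-1) = [[-8, 3], [13, -5]]  ->  [[-22137836456, 8558303319], [8445382257, -3264914489]]
... * rho(a) = [[1, -3], [0, 1]]  ->  [[-22137836456, 74971812687], [8445382257, -28601061260]]
tr = -22137836456 + -28601061260 = -50738897716

-50738897716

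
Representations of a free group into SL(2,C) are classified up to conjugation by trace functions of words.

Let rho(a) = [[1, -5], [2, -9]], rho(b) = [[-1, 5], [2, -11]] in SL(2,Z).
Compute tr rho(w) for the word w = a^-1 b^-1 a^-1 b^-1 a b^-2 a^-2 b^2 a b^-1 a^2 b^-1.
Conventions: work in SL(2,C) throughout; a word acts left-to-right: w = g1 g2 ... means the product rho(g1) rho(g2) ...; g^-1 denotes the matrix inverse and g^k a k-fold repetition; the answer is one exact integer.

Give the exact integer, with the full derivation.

326499495762

rho(a^-1) = [[-9, 5], [-2, 1]]
... * rho(b^-1) = [[-11, -5], [-2, -1]]  ->  [[89, 40], [20, 9]]
... * rho(a^-1) = [[-9, 5], [-2, 1]]  ->  [[-881, 485], [-198, 109]]
... * rho(b^-1) = [[-11, -5], [-2, -1]]  ->  [[8721, 3920], [1960, 881]]
... * rho(a) = [[1, -5], [2, -9]]  ->  [[16561, -78885], [3722, -17729]]
... * rho(b^-1) = [[-11, -5], [-2, -1]]  ->  [[-24401, -3920], [-5484, -881]]
... * rho(b^-1) = [[-11, -5], [-2, -1]]  ->  [[276251, 125925], [62086, 28301]]
... * rho(a^-1) = [[-9, 5], [-2, 1]]  ->  [[-2738109, 1507180], [-615376, 338731]]
... * rho(a^-1) = [[-9, 5], [-2, 1]]  ->  [[21628621, -12183365], [4860922, -2738149]]
... * rho(b) = [[-1, 5], [2, -11]]  ->  [[-45995351, 242160120], [-10337220, 54424249]]
... * rho(b) = [[-1, 5], [2, -11]]  ->  [[530315591, -2893738075], [119185718, -650352839]]
... * rho(a) = [[1, -5], [2, -9]]  ->  [[-5257160559, 23392064720], [-1181519960, 5257246961]]
... * rho(b^-1) = [[-11, -5], [-2, -1]]  ->  [[11044636709, 2893738075], [2482225638, 650352839]]
... * rho(a) = [[1, -5], [2, -9]]  ->  [[16832112859, -81266826220], [3782931316, -18264303741]]
... * rho(a) = [[1, -5], [2, -9]]  ->  [[-145701539581, 647240871685], [-32745676166, 145464077089]]
... * rho(b^-1) = [[-11, -5], [-2, -1]]  ->  [[308235192021, 81266826220], [69274283648, 18264303741]]
tr = 308235192021 + 18264303741 = 326499495762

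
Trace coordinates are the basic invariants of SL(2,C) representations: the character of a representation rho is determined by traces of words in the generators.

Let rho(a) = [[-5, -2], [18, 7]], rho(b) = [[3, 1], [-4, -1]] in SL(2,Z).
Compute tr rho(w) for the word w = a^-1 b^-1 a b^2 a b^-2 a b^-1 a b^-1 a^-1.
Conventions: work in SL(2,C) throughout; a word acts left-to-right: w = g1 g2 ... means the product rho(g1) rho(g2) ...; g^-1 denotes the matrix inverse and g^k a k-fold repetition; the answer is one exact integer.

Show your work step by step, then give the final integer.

70

rho(a^-1) = [[7, 2], [-18, -5]]
... * rho(b^-1) = [[-1, -1], [4, 3]]  ->  [[1, -1], [-2, 3]]
... * rho(a) = [[-5, -2], [18, 7]]  ->  [[-23, -9], [64, 25]]
... * rho(b) = [[3, 1], [-4, -1]]  ->  [[-33, -14], [92, 39]]
... * rho(b) = [[3, 1], [-4, -1]]  ->  [[-43, -19], [120, 53]]
... * rho(a) = [[-5, -2], [18, 7]]  ->  [[-127, -47], [354, 131]]
... * rho(b^-1) = [[-1, -1], [4, 3]]  ->  [[-61, -14], [170, 39]]
... * rho(b^-1) = [[-1, -1], [4, 3]]  ->  [[5, 19], [-14, -53]]
... * rho(a) = [[-5, -2], [18, 7]]  ->  [[317, 123], [-884, -343]]
... * rho(b^-1) = [[-1, -1], [4, 3]]  ->  [[175, 52], [-488, -145]]
... * rho(a) = [[-5, -2], [18, 7]]  ->  [[61, 14], [-170, -39]]
... * rho(b^-1) = [[-1, -1], [4, 3]]  ->  [[-5, -19], [14, 53]]
... * rho(a^-1) = [[7, 2], [-18, -5]]  ->  [[307, 85], [-856, -237]]
tr = 307 + -237 = 70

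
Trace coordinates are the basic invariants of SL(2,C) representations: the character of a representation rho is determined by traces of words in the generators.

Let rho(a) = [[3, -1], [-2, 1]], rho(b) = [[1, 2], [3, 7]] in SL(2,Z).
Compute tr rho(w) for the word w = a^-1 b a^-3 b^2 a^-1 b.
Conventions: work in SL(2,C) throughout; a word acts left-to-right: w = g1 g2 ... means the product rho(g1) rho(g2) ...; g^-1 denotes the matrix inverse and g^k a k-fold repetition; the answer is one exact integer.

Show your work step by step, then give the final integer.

2661348

rho(a^-1) = [[1, 1], [2, 3]]
... * rho(b) = [[1, 2], [3, 7]]  ->  [[4, 9], [11, 25]]
... * rho(a^-1) = [[1, 1], [2, 3]]  ->  [[22, 31], [61, 86]]
... * rho(a^-1) = [[1, 1], [2, 3]]  ->  [[84, 115], [233, 319]]
... * rho(a^-1) = [[1, 1], [2, 3]]  ->  [[314, 429], [871, 1190]]
... * rho(b) = [[1, 2], [3, 7]]  ->  [[1601, 3631], [4441, 10072]]
... * rho(b) = [[1, 2], [3, 7]]  ->  [[12494, 28619], [34657, 79386]]
... * rho(a^-1) = [[1, 1], [2, 3]]  ->  [[69732, 98351], [193429, 272815]]
... * rho(b) = [[1, 2], [3, 7]]  ->  [[364785, 827921], [1011874, 2296563]]
tr = 364785 + 2296563 = 2661348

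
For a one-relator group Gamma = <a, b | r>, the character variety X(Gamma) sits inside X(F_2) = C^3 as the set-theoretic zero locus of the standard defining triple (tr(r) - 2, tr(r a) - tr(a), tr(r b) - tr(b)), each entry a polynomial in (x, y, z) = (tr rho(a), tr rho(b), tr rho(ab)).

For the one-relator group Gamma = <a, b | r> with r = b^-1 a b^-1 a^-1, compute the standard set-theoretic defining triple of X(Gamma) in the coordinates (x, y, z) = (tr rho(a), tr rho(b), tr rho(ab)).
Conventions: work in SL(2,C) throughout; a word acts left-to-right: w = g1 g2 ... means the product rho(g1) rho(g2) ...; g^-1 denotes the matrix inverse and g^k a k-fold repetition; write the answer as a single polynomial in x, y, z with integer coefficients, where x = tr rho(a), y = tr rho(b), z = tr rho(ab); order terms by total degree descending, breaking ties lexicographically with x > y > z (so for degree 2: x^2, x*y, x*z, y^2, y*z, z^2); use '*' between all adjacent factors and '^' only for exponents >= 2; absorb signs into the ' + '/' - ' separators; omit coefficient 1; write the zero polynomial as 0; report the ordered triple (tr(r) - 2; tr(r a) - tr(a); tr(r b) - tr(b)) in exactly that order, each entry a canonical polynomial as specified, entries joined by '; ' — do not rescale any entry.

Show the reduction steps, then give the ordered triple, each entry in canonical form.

x*y*z - x^2 - z^2; x*y^2 - y*z - 2*x; 0

tr(a b^-1) = tr(a)*tr(b) - tr(a b)   [inverse elimination on b] = x*y - z
tr(b^-1 a b^-1) = tr(a b^-1)*tr(b) - tr(a)   [inverse elimination on b] = x*y^2 - y*z - x
tr(a^2) = tr(a)*tr(a) - tr(1)   [square of a] = x^2 - 2
tr(a^2 b) = tr(a)*tr(b a) - tr(b)   [square of a] = x*z - y
tr(a b^-1 a) = tr(a^2)*tr(b) - tr(a^2 b)   [inverse elimination on b] = x^2*y - x*z - y
tr(a b a b) = tr(b a)*tr(b a) - tr(1)   [split at a repeated b] = z^2 - 2
tr(a b^-1 a b) = tr(a b a)*tr(b) - tr(a b a b)   [inverse elimination on b] = x*y*z - y^2 - z^2 + 2
tr(b^-1 a b^-1 a) = tr(a b^-1 a)*tr(b) - tr(a b^-1 a b)   [inverse elimination on b] = x^2*y^2 - 2*x*y*z + z^2 - 2
tr(b^-1 a b^-1 a^-1) = tr(b^-1 a b^-1)*tr(a) - tr(b^-1 a b^-1 a)   [inverse elimination on a] = x*y*z - x^2 - z^2 + 2
assemble the triple (tr(r) - 2; tr(r a) - x; tr(r b) - y)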